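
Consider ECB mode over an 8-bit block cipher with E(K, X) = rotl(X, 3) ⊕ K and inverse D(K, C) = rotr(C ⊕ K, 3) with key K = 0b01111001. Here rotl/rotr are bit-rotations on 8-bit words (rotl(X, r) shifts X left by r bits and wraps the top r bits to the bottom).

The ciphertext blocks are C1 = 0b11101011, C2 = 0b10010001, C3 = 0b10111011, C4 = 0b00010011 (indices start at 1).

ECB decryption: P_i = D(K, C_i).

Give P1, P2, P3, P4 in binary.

P1 = 0b01010010, P2 = 0b00011101, P3 = 0b01011000, P4 = 0b01001101

P1: D(K, 0b11101011) = 0b01010010.
P2: D(K, 0b10010001) = 0b00011101.
P3: D(K, 0b10111011) = 0b01011000.
P4: D(K, 0b00010011) = 0b01001101.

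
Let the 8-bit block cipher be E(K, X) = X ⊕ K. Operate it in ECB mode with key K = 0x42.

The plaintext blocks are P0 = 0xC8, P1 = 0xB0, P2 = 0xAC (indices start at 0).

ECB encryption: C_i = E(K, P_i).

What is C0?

C0: E(K, 0xC8) = 0x8A.

C0 = 0x8A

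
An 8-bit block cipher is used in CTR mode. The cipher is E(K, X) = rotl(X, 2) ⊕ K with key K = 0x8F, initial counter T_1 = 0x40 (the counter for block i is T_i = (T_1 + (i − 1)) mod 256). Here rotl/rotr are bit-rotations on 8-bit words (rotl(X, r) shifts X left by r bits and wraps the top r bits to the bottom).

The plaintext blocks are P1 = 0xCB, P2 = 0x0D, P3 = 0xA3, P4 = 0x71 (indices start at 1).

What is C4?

CTR encryption: S_i = E(K, T_i) where T_i is the counter for block i; C_i = P_i ⊕ S_i.
C1: T = 0x40, S = E(K, T) = 0x8E; 0xCB ⊕ 0x8E = 0x45.
C2: T = 0x41, S = E(K, T) = 0x8A; 0x0D ⊕ 0x8A = 0x87.
C3: T = 0x42, S = E(K, T) = 0x86; 0xA3 ⊕ 0x86 = 0x25.
C4: T = 0x43, S = E(K, T) = 0x82; 0x71 ⊕ 0x82 = 0xF3.

C4 = 0xF3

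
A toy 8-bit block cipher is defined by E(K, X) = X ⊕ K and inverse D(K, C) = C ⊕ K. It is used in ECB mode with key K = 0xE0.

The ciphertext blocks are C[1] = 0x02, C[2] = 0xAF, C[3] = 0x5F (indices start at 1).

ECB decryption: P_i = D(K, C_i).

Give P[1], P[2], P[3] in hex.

P[1] = 0xE2, P[2] = 0x4F, P[3] = 0xBF

P[1]: D(K, 0x02) = 0xE2.
P[2]: D(K, 0xAF) = 0x4F.
P[3]: D(K, 0x5F) = 0xBF.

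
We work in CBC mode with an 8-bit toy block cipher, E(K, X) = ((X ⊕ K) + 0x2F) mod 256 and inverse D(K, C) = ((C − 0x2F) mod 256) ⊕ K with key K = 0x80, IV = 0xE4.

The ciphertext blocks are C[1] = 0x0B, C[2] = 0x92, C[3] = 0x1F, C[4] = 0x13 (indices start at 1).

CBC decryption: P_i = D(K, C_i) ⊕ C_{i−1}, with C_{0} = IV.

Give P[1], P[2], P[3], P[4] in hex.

P[1]: D(K, 0x0B) = 0x5C; 0x5C ⊕ 0xE4 = 0xB8.
P[2]: D(K, 0x92) = 0xE3; 0xE3 ⊕ 0x0B = 0xE8.
P[3]: D(K, 0x1F) = 0x70; 0x70 ⊕ 0x92 = 0xE2.
P[4]: D(K, 0x13) = 0x64; 0x64 ⊕ 0x1F = 0x7B.

P[1] = 0xB8, P[2] = 0xE8, P[3] = 0xE2, P[4] = 0x7B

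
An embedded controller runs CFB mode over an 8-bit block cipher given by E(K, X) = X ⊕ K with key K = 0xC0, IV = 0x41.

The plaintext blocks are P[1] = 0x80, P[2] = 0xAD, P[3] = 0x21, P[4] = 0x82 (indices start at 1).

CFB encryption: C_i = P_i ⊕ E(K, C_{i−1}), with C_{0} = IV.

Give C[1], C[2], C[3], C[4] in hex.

C[1] = 0x01, C[2] = 0x6C, C[3] = 0x8D, C[4] = 0xCF

C[1]: E(K, 0x41) = 0x81; 0x80 ⊕ 0x81 = 0x01.
C[2]: E(K, 0x01) = 0xC1; 0xAD ⊕ 0xC1 = 0x6C.
C[3]: E(K, 0x6C) = 0xAC; 0x21 ⊕ 0xAC = 0x8D.
C[4]: E(K, 0x8D) = 0x4D; 0x82 ⊕ 0x4D = 0xCF.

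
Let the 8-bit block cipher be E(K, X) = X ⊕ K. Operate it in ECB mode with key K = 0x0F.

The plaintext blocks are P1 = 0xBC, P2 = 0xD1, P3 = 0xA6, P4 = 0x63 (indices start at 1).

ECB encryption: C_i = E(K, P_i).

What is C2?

C2 = 0xDE

C2: E(K, 0xD1) = 0xDE.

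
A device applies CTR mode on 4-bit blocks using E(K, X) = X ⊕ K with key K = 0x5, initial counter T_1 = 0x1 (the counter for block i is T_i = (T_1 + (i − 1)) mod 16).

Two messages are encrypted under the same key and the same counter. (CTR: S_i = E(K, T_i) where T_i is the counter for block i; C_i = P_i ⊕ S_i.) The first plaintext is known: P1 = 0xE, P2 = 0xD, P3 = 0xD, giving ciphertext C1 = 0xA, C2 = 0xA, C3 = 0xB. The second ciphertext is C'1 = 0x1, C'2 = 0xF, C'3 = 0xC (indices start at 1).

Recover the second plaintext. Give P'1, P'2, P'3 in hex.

P'1 = 0x5, P'2 = 0x8, P'3 = 0xA

In CTR with a reused counter, both messages share the same keystream S_i, so C_i ⊕ C'_i = P_i ⊕ P'_i and thus P'_i = P_i ⊕ C_i ⊕ C'_i.
P'1: 0xE ⊕ 0xA ⊕ 0x1 = 0x5.
P'2: 0xD ⊕ 0xA ⊕ 0xF = 0x8.
P'3: 0xD ⊕ 0xB ⊕ 0xC = 0xA.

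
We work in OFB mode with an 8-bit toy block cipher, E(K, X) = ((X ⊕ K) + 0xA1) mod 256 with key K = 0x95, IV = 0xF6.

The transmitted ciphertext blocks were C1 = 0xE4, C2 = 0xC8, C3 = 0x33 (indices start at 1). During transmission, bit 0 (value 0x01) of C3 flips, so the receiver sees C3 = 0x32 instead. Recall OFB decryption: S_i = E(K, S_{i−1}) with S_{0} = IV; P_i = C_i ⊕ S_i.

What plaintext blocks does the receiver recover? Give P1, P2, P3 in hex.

Only C3 changed, to 0x32. In OFB, a change in C_i flips the same bit in P_i only; the keystream is unaffected. Decrypting the received ciphertext:
P1: S = E(K, 0xF6) = 0x04; 0xE4 ⊕ 0x04 = 0xE0.
P2: S = E(K, 0x04) = 0x32; 0xC8 ⊕ 0x32 = 0xFA.
P3: S = E(K, 0x32) = 0x48; 0x32 ⊕ 0x48 = 0x7A.
Blocks that differ from the original plaintext: P3.

P1 = 0xE0, P2 = 0xFA, P3 = 0x7A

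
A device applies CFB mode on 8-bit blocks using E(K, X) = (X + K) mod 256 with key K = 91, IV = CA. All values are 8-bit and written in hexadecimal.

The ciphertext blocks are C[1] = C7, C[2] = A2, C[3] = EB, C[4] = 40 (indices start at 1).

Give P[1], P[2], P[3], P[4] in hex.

CFB decryption: P_i = C_i ⊕ E(K, C_{i−1}), with C_{0} = IV.
P[1]: E(K, CA) = 5B; C7 ⊕ 5B = 9C.
P[2]: E(K, C7) = 58; A2 ⊕ 58 = FA.
P[3]: E(K, A2) = 33; EB ⊕ 33 = D8.
P[4]: E(K, EB) = 7C; 40 ⊕ 7C = 3C.

P[1] = 9C, P[2] = FA, P[3] = D8, P[4] = 3C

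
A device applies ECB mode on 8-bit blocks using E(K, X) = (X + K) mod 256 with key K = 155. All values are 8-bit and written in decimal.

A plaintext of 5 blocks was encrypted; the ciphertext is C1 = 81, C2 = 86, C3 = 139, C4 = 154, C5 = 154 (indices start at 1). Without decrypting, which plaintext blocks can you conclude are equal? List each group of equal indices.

P4 = P5

ECB encrypts each block independently with the same key, so equal ciphertext blocks imply equal plaintext blocks.
C4 = C5 = 154, so P4 = P5.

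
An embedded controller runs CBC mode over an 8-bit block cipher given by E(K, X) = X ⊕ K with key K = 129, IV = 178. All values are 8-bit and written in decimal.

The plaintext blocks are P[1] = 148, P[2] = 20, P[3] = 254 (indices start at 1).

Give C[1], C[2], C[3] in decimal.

C[1] = 167, C[2] = 50, C[3] = 77

CBC encryption: C_i = E(K, P_i ⊕ C_{i−1}), with C_{0} = IV.
C[1]: P[1] ⊕ 178 = 38; E(K, 38) = 167.
C[2]: P[2] ⊕ 167 = 179; E(K, 179) = 50.
C[3]: P[3] ⊕ 50 = 204; E(K, 204) = 77.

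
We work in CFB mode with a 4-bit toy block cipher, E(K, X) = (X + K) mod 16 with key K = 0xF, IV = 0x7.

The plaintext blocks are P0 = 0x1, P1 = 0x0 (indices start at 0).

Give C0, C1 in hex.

C0 = 0x7, C1 = 0x6

CFB encryption: C_i = P_i ⊕ E(K, C_{i−1}), with C_{−1} = IV.
C0: E(K, 0x7) = 0x6; 0x1 ⊕ 0x6 = 0x7.
C1: E(K, 0x7) = 0x6; 0x0 ⊕ 0x6 = 0x6.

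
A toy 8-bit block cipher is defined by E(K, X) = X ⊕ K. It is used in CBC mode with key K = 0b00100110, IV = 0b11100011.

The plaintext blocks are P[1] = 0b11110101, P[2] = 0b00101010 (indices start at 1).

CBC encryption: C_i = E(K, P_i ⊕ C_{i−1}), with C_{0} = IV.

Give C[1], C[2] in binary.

C[1] = 0b00110000, C[2] = 0b00111100

C[1]: P[1] ⊕ 0b11100011 = 0b00010110; E(K, 0b00010110) = 0b00110000.
C[2]: P[2] ⊕ 0b00110000 = 0b00011010; E(K, 0b00011010) = 0b00111100.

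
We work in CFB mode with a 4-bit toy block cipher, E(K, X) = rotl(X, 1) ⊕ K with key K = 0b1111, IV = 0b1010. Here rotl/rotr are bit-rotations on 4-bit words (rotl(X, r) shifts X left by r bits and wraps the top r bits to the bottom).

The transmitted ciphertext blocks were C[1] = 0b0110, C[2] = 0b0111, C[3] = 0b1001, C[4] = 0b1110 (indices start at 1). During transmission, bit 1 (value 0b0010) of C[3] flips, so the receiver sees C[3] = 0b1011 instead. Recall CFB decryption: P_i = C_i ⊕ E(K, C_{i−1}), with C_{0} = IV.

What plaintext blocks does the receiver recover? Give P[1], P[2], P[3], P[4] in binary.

Only C[3] changed, to 0b1011. In CFB, a change in C_i flips the same bit in P_i and garbles P_{i+1}. Decrypting the received ciphertext:
P[1]: E(K, 0b1010) = 0b1010; 0b0110 ⊕ 0b1010 = 0b1100.
P[2]: E(K, 0b0110) = 0b0011; 0b0111 ⊕ 0b0011 = 0b0100.
P[3]: E(K, 0b0111) = 0b0001; 0b1011 ⊕ 0b0001 = 0b1010.
P[4]: E(K, 0b1011) = 0b1000; 0b1110 ⊕ 0b1000 = 0b0110.
Blocks that differ from the original plaintext: P[3], P[4].

P[1] = 0b1100, P[2] = 0b0100, P[3] = 0b1010, P[4] = 0b0110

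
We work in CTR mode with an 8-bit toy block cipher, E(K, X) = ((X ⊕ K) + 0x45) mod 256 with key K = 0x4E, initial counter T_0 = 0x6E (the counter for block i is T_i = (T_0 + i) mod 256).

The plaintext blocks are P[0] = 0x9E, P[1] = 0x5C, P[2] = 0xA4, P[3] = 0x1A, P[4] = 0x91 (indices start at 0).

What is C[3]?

C[3] = 0x9E

CTR encryption: S_i = E(K, T_i) where T_i is the counter for block i; C_i = P_i ⊕ S_i.
C[0]: T = 0x6E, S = E(K, T) = 0x65; 0x9E ⊕ 0x65 = 0xFB.
C[1]: T = 0x6F, S = E(K, T) = 0x66; 0x5C ⊕ 0x66 = 0x3A.
C[2]: T = 0x70, S = E(K, T) = 0x83; 0xA4 ⊕ 0x83 = 0x27.
C[3]: T = 0x71, S = E(K, T) = 0x84; 0x1A ⊕ 0x84 = 0x9E.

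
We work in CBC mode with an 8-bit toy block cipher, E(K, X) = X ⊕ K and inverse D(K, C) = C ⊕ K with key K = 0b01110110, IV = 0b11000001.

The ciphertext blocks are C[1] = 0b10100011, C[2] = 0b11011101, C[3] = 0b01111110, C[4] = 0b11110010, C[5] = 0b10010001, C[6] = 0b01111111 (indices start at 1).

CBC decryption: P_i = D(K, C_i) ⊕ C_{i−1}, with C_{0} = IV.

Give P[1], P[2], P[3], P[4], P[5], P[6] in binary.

P[1] = 0b00010100, P[2] = 0b00001000, P[3] = 0b11010101, P[4] = 0b11111010, P[5] = 0b00010101, P[6] = 0b10011000

P[1]: D(K, 0b10100011) = 0b11010101; 0b11010101 ⊕ 0b11000001 = 0b00010100.
P[2]: D(K, 0b11011101) = 0b10101011; 0b10101011 ⊕ 0b10100011 = 0b00001000.
P[3]: D(K, 0b01111110) = 0b00001000; 0b00001000 ⊕ 0b11011101 = 0b11010101.
P[4]: D(K, 0b11110010) = 0b10000100; 0b10000100 ⊕ 0b01111110 = 0b11111010.
P[5]: D(K, 0b10010001) = 0b11100111; 0b11100111 ⊕ 0b11110010 = 0b00010101.
P[6]: D(K, 0b01111111) = 0b00001001; 0b00001001 ⊕ 0b10010001 = 0b10011000.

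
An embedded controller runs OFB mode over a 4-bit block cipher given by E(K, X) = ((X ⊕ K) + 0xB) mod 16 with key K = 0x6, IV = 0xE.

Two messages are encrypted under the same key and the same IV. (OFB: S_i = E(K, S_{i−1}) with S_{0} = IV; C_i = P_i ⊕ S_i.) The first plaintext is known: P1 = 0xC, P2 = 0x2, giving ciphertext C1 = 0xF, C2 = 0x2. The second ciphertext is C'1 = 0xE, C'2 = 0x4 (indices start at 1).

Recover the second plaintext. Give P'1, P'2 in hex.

In OFB with a reused IV, both messages share the same keystream S_i, so C_i ⊕ C'_i = P_i ⊕ P'_i and thus P'_i = P_i ⊕ C_i ⊕ C'_i.
P'1: 0xC ⊕ 0xF ⊕ 0xE = 0xD.
P'2: 0x2 ⊕ 0x2 ⊕ 0x4 = 0x4.

P'1 = 0xD, P'2 = 0x4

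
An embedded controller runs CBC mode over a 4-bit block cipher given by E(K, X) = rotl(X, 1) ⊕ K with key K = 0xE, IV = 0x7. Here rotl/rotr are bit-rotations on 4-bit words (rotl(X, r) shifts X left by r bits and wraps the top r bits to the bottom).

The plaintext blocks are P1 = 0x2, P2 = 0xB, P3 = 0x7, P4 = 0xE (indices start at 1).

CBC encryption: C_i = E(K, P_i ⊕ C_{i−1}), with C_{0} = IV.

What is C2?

C1: P1 ⊕ 0x7 = 0x5; E(K, 0x5) = 0x4.
C2: P2 ⊕ 0x4 = 0xF; E(K, 0xF) = 0x1.

C2 = 0x1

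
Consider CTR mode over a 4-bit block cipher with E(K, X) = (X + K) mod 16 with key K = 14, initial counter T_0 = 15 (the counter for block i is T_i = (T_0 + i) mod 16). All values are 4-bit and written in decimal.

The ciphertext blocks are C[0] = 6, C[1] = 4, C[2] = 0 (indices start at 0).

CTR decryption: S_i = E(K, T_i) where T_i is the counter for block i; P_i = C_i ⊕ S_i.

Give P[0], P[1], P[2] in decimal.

P[0] = 11, P[1] = 10, P[2] = 15

P[0]: T = 15, S = E(K, T) = 13; 6 ⊕ 13 = 11.
P[1]: T = 0, S = E(K, T) = 14; 4 ⊕ 14 = 10.
P[2]: T = 1, S = E(K, T) = 15; 0 ⊕ 15 = 15.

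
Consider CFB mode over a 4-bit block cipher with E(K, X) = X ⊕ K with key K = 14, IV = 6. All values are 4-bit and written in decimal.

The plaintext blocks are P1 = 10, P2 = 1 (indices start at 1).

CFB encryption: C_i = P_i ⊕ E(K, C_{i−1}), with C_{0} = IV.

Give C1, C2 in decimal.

C1 = 2, C2 = 13

C1: E(K, 6) = 8; 10 ⊕ 8 = 2.
C2: E(K, 2) = 12; 1 ⊕ 12 = 13.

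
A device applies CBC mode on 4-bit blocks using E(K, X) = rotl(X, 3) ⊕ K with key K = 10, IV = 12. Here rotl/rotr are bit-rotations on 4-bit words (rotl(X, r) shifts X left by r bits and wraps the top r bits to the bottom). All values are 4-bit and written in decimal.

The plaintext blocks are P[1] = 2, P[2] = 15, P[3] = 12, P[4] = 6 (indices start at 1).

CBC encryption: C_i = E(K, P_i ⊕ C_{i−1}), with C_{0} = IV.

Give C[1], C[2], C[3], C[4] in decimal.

C[1] = 13, C[2] = 11, C[3] = 1, C[4] = 1

C[1]: P[1] ⊕ 12 = 14; E(K, 14) = 13.
C[2]: P[2] ⊕ 13 = 2; E(K, 2) = 11.
C[3]: P[3] ⊕ 11 = 7; E(K, 7) = 1.
C[4]: P[4] ⊕ 1 = 7; E(K, 7) = 1.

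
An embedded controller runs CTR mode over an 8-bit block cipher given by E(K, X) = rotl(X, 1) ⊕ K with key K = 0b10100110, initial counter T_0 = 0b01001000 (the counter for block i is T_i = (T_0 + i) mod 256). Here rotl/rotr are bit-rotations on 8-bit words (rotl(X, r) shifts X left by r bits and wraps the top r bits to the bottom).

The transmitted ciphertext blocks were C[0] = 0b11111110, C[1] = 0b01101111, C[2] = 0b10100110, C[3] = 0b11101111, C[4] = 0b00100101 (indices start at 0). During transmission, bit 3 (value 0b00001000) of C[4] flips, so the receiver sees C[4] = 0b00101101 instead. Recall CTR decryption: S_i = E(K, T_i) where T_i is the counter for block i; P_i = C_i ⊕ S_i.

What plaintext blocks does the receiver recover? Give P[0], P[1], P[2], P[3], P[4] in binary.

P[0] = 0b11001000, P[1] = 0b01011011, P[2] = 0b10010100, P[3] = 0b11011111, P[4] = 0b00010011

Only C[4] changed, to 0b00101101. In CTR, a change in C_i flips the same bit in P_i only; the keystream is unaffected. Decrypting the received ciphertext:
P[0]: T = 0b01001000, S = E(K, T) = 0b00110110; 0b11111110 ⊕ 0b00110110 = 0b11001000.
P[1]: T = 0b01001001, S = E(K, T) = 0b00110100; 0b01101111 ⊕ 0b00110100 = 0b01011011.
P[2]: T = 0b01001010, S = E(K, T) = 0b00110010; 0b10100110 ⊕ 0b00110010 = 0b10010100.
P[3]: T = 0b01001011, S = E(K, T) = 0b00110000; 0b11101111 ⊕ 0b00110000 = 0b11011111.
P[4]: T = 0b01001100, S = E(K, T) = 0b00111110; 0b00101101 ⊕ 0b00111110 = 0b00010011.
Blocks that differ from the original plaintext: P[4].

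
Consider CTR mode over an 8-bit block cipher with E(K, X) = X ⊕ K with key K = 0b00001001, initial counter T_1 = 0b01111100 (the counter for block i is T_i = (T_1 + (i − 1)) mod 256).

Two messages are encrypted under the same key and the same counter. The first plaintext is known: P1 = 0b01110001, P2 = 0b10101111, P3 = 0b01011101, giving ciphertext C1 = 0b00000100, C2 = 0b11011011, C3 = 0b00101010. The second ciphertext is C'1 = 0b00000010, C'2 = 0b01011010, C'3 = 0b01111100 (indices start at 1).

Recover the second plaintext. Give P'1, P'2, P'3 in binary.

P'1 = 0b01110111, P'2 = 0b00101110, P'3 = 0b00001011

In CTR with a reused counter, both messages share the same keystream S_i, so C_i ⊕ C'_i = P_i ⊕ P'_i and thus P'_i = P_i ⊕ C_i ⊕ C'_i.
P'1: 0b01110001 ⊕ 0b00000100 ⊕ 0b00000010 = 0b01110111.
P'2: 0b10101111 ⊕ 0b11011011 ⊕ 0b01011010 = 0b00101110.
P'3: 0b01011101 ⊕ 0b00101010 ⊕ 0b01111100 = 0b00001011.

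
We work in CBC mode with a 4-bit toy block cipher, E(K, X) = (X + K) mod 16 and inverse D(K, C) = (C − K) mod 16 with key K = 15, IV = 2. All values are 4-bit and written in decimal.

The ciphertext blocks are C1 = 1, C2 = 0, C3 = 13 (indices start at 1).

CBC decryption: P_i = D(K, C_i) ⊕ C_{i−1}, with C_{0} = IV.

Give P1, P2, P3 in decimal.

P1: D(K, 1) = 2; 2 ⊕ 2 = 0.
P2: D(K, 0) = 1; 1 ⊕ 1 = 0.
P3: D(K, 13) = 14; 14 ⊕ 0 = 14.

P1 = 0, P2 = 0, P3 = 14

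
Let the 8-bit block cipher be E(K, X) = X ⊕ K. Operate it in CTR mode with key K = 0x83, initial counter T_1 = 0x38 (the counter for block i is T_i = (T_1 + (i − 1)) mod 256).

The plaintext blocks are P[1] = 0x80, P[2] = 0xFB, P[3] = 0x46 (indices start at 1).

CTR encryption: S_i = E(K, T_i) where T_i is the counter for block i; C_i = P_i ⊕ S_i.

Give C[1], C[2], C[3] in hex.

C[1] = 0x3B, C[2] = 0x41, C[3] = 0xFF

C[1]: T = 0x38, S = E(K, T) = 0xBB; 0x80 ⊕ 0xBB = 0x3B.
C[2]: T = 0x39, S = E(K, T) = 0xBA; 0xFB ⊕ 0xBA = 0x41.
C[3]: T = 0x3A, S = E(K, T) = 0xB9; 0x46 ⊕ 0xB9 = 0xFF.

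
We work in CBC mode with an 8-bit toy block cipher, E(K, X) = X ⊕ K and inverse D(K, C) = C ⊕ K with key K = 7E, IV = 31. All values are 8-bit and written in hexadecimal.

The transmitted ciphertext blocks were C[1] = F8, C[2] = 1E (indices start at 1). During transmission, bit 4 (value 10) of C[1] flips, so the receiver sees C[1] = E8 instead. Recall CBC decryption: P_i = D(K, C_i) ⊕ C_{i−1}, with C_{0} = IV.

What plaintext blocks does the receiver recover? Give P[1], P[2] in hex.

P[1] = A7, P[2] = 88

Only C[1] changed, to E8. In CBC, a change in C_i garbles P_i and flips the same bit in P_{i+1}. Decrypting the received ciphertext:
P[1]: D(K, E8) = 96; 96 ⊕ 31 = A7.
P[2]: D(K, 1E) = 60; 60 ⊕ E8 = 88.
Blocks that differ from the original plaintext: P[1], P[2].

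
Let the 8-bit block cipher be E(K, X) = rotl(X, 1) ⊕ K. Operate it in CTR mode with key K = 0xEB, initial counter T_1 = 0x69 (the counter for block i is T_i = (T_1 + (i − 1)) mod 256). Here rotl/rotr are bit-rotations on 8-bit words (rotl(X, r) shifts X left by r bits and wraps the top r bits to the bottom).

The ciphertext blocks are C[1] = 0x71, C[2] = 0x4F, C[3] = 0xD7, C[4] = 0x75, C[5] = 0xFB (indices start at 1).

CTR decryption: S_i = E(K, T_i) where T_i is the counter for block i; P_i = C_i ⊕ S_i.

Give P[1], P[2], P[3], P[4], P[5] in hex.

P[1]: T = 0x69, S = E(K, T) = 0x39; 0x71 ⊕ 0x39 = 0x48.
P[2]: T = 0x6A, S = E(K, T) = 0x3F; 0x4F ⊕ 0x3F = 0x70.
P[3]: T = 0x6B, S = E(K, T) = 0x3D; 0xD7 ⊕ 0x3D = 0xEA.
P[4]: T = 0x6C, S = E(K, T) = 0x33; 0x75 ⊕ 0x33 = 0x46.
P[5]: T = 0x6D, S = E(K, T) = 0x31; 0xFB ⊕ 0x31 = 0xCA.

P[1] = 0x48, P[2] = 0x70, P[3] = 0xEA, P[4] = 0x46, P[5] = 0xCA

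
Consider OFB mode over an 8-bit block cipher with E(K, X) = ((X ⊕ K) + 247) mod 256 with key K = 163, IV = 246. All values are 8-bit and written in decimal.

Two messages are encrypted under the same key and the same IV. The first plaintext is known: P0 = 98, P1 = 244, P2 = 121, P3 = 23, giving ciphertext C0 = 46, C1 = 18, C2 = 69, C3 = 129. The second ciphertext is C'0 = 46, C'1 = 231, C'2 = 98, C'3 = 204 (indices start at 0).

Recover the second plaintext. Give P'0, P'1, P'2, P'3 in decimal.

In OFB with a reused IV, both messages share the same keystream S_i, so C_i ⊕ C'_i = P_i ⊕ P'_i and thus P'_i = P_i ⊕ C_i ⊕ C'_i.
P'0: 98 ⊕ 46 ⊕ 46 = 98.
P'1: 244 ⊕ 18 ⊕ 231 = 1.
P'2: 121 ⊕ 69 ⊕ 98 = 94.
P'3: 23 ⊕ 129 ⊕ 204 = 90.

P'0 = 98, P'1 = 1, P'2 = 94, P'3 = 90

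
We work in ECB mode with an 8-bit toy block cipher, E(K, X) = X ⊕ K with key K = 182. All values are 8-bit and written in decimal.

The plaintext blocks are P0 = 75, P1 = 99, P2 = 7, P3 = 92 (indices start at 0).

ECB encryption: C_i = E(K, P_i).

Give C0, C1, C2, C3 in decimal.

C0: E(K, 75) = 253.
C1: E(K, 99) = 213.
C2: E(K, 7) = 177.
C3: E(K, 92) = 234.

C0 = 253, C1 = 213, C2 = 177, C3 = 234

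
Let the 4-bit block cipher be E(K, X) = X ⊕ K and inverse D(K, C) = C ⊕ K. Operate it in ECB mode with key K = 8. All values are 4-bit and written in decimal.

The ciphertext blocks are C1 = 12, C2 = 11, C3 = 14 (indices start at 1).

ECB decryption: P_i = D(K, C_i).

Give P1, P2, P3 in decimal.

P1 = 4, P2 = 3, P3 = 6

P1: D(K, 12) = 4.
P2: D(K, 11) = 3.
P3: D(K, 14) = 6.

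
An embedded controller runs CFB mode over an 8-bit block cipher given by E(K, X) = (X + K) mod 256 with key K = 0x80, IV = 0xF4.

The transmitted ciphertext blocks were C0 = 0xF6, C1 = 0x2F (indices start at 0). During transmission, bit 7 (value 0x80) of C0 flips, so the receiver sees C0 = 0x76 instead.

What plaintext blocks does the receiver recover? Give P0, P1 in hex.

P0 = 0x02, P1 = 0xD9

CFB decryption: P_i = C_i ⊕ E(K, C_{i−1}), with C_{−1} = IV.
Only C0 changed, to 0x76. In CFB, a change in C_i flips the same bit in P_i and garbles P_{i+1}. Decrypting the received ciphertext:
P0: E(K, 0xF4) = 0x74; 0x76 ⊕ 0x74 = 0x02.
P1: E(K, 0x76) = 0xF6; 0x2F ⊕ 0xF6 = 0xD9.
Blocks that differ from the original plaintext: P0, P1.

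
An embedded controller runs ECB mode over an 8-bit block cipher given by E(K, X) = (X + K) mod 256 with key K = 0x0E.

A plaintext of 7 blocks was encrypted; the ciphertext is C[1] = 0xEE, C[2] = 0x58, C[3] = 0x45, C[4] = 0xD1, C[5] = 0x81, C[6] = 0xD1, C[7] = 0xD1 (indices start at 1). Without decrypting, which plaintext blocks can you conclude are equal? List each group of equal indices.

P[4] = P[6] = P[7]

ECB encrypts each block independently with the same key, so equal ciphertext blocks imply equal plaintext blocks.
C[4] = C[6] = C[7] = 0xD1, so P[4] = P[6] = P[7].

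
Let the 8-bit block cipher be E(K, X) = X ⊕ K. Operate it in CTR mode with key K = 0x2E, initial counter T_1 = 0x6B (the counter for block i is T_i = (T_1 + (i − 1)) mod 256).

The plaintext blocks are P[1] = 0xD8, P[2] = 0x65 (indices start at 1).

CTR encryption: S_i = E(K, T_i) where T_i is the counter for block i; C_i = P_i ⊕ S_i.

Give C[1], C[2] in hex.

C[1]: T = 0x6B, S = E(K, T) = 0x45; 0xD8 ⊕ 0x45 = 0x9D.
C[2]: T = 0x6C, S = E(K, T) = 0x42; 0x65 ⊕ 0x42 = 0x27.

C[1] = 0x9D, C[2] = 0x27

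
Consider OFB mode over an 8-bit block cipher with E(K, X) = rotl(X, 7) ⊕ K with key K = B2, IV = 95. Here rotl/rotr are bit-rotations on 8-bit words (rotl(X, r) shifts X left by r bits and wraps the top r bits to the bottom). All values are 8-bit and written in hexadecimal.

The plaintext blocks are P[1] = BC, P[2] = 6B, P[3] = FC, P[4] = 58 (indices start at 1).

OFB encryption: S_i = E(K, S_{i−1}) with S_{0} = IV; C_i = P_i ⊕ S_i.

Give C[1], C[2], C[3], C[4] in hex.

C[1] = C4, C[2] = E5, C[3] = 09, C[4] = 10

C[1]: S = E(K, 95) = 78; BC ⊕ 78 = C4.
C[2]: S = E(K, 78) = 8E; 6B ⊕ 8E = E5.
C[3]: S = E(K, 8E) = F5; FC ⊕ F5 = 09.
C[4]: S = E(K, F5) = 48; 58 ⊕ 48 = 10.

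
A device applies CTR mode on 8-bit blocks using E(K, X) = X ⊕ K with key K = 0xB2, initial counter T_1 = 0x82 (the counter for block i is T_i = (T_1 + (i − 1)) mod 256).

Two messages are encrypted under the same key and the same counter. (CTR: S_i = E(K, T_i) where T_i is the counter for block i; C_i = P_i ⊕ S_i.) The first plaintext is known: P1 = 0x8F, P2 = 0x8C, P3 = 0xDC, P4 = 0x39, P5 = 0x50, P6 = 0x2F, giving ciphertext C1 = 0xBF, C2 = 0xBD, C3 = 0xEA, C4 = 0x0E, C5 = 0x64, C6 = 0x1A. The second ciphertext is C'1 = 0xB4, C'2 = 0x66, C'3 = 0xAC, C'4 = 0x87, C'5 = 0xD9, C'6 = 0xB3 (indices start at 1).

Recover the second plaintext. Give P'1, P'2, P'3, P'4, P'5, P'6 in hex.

In CTR with a reused counter, both messages share the same keystream S_i, so C_i ⊕ C'_i = P_i ⊕ P'_i and thus P'_i = P_i ⊕ C_i ⊕ C'_i.
P'1: 0x8F ⊕ 0xBF ⊕ 0xB4 = 0x84.
P'2: 0x8C ⊕ 0xBD ⊕ 0x66 = 0x57.
P'3: 0xDC ⊕ 0xEA ⊕ 0xAC = 0x9A.
P'4: 0x39 ⊕ 0x0E ⊕ 0x87 = 0xB0.
P'5: 0x50 ⊕ 0x64 ⊕ 0xD9 = 0xED.
P'6: 0x2F ⊕ 0x1A ⊕ 0xB3 = 0x86.

P'1 = 0x84, P'2 = 0x57, P'3 = 0x9A, P'4 = 0xB0, P'5 = 0xED, P'6 = 0x86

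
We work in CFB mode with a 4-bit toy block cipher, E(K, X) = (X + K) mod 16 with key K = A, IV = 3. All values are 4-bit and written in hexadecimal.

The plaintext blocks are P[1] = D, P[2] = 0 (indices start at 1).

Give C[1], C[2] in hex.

C[1] = 0, C[2] = A

CFB encryption: C_i = P_i ⊕ E(K, C_{i−1}), with C_{0} = IV.
C[1]: E(K, 3) = D; D ⊕ D = 0.
C[2]: E(K, 0) = A; 0 ⊕ A = A.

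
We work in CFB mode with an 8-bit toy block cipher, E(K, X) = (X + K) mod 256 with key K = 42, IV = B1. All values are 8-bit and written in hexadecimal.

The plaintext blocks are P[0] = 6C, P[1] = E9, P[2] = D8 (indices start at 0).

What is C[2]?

CFB encryption: C_i = P_i ⊕ E(K, C_{i−1}), with C_{−1} = IV.
C[0]: E(K, B1) = F3; 6C ⊕ F3 = 9F.
C[1]: E(K, 9F) = E1; E9 ⊕ E1 = 08.
C[2]: E(K, 08) = 4A; D8 ⊕ 4A = 92.

C[2] = 92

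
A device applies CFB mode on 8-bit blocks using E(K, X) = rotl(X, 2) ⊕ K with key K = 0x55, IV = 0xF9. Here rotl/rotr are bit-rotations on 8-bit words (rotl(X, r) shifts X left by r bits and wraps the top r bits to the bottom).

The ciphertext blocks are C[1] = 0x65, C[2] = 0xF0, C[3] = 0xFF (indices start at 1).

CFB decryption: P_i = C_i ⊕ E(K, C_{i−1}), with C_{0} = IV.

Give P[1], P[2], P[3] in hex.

P[1] = 0xD7, P[2] = 0x30, P[3] = 0x69

P[1]: E(K, 0xF9) = 0xB2; 0x65 ⊕ 0xB2 = 0xD7.
P[2]: E(K, 0x65) = 0xC0; 0xF0 ⊕ 0xC0 = 0x30.
P[3]: E(K, 0xF0) = 0x96; 0xFF ⊕ 0x96 = 0x69.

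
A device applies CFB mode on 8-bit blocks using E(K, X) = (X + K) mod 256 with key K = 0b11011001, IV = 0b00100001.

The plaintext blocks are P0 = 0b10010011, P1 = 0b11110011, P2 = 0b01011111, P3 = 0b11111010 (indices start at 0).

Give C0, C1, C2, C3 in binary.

C0 = 0b01101001, C1 = 0b10110001, C2 = 0b11010101, C3 = 0b01010100

CFB encryption: C_i = P_i ⊕ E(K, C_{i−1}), with C_{−1} = IV.
C0: E(K, 0b00100001) = 0b11111010; 0b10010011 ⊕ 0b11111010 = 0b01101001.
C1: E(K, 0b01101001) = 0b01000010; 0b11110011 ⊕ 0b01000010 = 0b10110001.
C2: E(K, 0b10110001) = 0b10001010; 0b01011111 ⊕ 0b10001010 = 0b11010101.
C3: E(K, 0b11010101) = 0b10101110; 0b11111010 ⊕ 0b10101110 = 0b01010100.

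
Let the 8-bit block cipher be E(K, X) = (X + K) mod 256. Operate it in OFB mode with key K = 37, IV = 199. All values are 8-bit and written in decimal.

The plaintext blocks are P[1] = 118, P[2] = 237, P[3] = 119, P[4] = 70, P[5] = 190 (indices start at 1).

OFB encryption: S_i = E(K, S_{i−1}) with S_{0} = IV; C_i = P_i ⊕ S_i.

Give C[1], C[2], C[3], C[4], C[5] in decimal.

C[1]: S = E(K, 199) = 236; 118 ⊕ 236 = 154.
C[2]: S = E(K, 236) = 17; 237 ⊕ 17 = 252.
C[3]: S = E(K, 17) = 54; 119 ⊕ 54 = 65.
C[4]: S = E(K, 54) = 91; 70 ⊕ 91 = 29.
C[5]: S = E(K, 91) = 128; 190 ⊕ 128 = 62.

C[1] = 154, C[2] = 252, C[3] = 65, C[4] = 29, C[5] = 62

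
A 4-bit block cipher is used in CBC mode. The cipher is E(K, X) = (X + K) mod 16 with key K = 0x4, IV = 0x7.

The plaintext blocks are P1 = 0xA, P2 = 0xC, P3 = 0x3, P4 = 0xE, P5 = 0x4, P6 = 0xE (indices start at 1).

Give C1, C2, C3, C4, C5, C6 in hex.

C1 = 0x1, C2 = 0x1, C3 = 0x6, C4 = 0xC, C5 = 0xC, C6 = 0x6

CBC encryption: C_i = E(K, P_i ⊕ C_{i−1}), with C_{0} = IV.
C1: P1 ⊕ 0x7 = 0xD; E(K, 0xD) = 0x1.
C2: P2 ⊕ 0x1 = 0xD; E(K, 0xD) = 0x1.
C3: P3 ⊕ 0x1 = 0x2; E(K, 0x2) = 0x6.
C4: P4 ⊕ 0x6 = 0x8; E(K, 0x8) = 0xC.
C5: P5 ⊕ 0xC = 0x8; E(K, 0x8) = 0xC.
C6: P6 ⊕ 0xC = 0x2; E(K, 0x2) = 0x6.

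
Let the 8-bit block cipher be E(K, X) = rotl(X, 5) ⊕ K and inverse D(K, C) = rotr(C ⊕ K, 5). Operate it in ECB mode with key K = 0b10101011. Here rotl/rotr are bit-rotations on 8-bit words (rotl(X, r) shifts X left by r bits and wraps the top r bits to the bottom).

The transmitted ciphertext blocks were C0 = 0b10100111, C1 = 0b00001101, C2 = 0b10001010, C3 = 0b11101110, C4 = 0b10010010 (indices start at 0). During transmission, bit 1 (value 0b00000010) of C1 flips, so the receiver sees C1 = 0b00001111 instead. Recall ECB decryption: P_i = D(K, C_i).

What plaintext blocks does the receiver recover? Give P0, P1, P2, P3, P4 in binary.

P0 = 0b01100000, P1 = 0b00100101, P2 = 0b00001001, P3 = 0b00101010, P4 = 0b11001001

Only C1 changed, to 0b00001111. In ECB, a change in C_i affects only P_i. Decrypting the received ciphertext:
P0: D(K, 0b10100111) = 0b01100000.
P1: D(K, 0b00001111) = 0b00100101.
P2: D(K, 0b10001010) = 0b00001001.
P3: D(K, 0b11101110) = 0b00101010.
P4: D(K, 0b10010010) = 0b11001001.
Blocks that differ from the original plaintext: P1.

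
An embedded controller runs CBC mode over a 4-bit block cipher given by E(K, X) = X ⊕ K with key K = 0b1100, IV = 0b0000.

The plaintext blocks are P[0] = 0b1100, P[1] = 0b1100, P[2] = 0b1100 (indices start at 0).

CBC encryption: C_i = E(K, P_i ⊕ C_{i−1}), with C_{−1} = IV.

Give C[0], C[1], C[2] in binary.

C[0] = 0b0000, C[1] = 0b0000, C[2] = 0b0000

C[0]: P[0] ⊕ 0b0000 = 0b1100; E(K, 0b1100) = 0b0000.
C[1]: P[1] ⊕ 0b0000 = 0b1100; E(K, 0b1100) = 0b0000.
C[2]: P[2] ⊕ 0b0000 = 0b1100; E(K, 0b1100) = 0b0000.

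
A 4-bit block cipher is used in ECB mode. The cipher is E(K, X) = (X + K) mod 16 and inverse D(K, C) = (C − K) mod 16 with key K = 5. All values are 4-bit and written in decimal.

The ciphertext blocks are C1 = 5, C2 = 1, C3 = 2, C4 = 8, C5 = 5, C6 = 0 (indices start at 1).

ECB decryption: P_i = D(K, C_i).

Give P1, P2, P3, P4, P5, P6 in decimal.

P1 = 0, P2 = 12, P3 = 13, P4 = 3, P5 = 0, P6 = 11

P1: D(K, 5) = 0.
P2: D(K, 1) = 12.
P3: D(K, 2) = 13.
P4: D(K, 8) = 3.
P5: D(K, 5) = 0.
P6: D(K, 0) = 11.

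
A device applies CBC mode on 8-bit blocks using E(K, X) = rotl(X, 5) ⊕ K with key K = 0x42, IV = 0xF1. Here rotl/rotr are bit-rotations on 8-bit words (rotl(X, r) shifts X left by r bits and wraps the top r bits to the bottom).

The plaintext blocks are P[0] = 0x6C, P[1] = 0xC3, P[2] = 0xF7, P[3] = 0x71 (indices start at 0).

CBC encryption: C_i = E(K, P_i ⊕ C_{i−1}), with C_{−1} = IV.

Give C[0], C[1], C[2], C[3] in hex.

C[0] = 0xF1, C[1] = 0x04, C[2] = 0x3C, C[3] = 0xEB

C[0]: P[0] ⊕ 0xF1 = 0x9D; E(K, 0x9D) = 0xF1.
C[1]: P[1] ⊕ 0xF1 = 0x32; E(K, 0x32) = 0x04.
C[2]: P[2] ⊕ 0x04 = 0xF3; E(K, 0xF3) = 0x3C.
C[3]: P[3] ⊕ 0x3C = 0x4D; E(K, 0x4D) = 0xEB.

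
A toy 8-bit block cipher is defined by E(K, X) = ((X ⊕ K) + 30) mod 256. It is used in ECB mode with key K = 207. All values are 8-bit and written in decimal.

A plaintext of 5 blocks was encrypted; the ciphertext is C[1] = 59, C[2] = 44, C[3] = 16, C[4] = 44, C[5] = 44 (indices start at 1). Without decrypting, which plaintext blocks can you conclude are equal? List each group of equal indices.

ECB encrypts each block independently with the same key, so equal ciphertext blocks imply equal plaintext blocks.
C[2] = C[4] = C[5] = 44, so P[2] = P[4] = P[5].

P[2] = P[4] = P[5]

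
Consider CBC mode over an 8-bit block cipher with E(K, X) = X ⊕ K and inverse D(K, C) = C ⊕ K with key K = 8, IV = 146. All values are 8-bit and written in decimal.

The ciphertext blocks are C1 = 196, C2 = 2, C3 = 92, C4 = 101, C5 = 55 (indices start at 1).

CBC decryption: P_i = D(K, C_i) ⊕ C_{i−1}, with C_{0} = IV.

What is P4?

P4: D(K, 101) = 109; 109 ⊕ 92 = 49.

P4 = 49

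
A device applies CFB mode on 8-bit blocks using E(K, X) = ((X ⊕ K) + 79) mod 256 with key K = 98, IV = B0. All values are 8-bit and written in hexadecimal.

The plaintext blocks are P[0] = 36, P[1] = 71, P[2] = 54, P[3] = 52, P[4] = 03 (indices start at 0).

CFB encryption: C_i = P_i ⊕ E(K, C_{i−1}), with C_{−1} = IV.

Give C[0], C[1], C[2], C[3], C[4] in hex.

C[0] = 97, C[1] = F9, C[2] = 8E, C[3] = DD, C[4] = BD

C[0]: E(K, B0) = A1; 36 ⊕ A1 = 97.
C[1]: E(K, 97) = 88; 71 ⊕ 88 = F9.
C[2]: E(K, F9) = DA; 54 ⊕ DA = 8E.
C[3]: E(K, 8E) = 8F; 52 ⊕ 8F = DD.
C[4]: E(K, DD) = BE; 03 ⊕ BE = BD.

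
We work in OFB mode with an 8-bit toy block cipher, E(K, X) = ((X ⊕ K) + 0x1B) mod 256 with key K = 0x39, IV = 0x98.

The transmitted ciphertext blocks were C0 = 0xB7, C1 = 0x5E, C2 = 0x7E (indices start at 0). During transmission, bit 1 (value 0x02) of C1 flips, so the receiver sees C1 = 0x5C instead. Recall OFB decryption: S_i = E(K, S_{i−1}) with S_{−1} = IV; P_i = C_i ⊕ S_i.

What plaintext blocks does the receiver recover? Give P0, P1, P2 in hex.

P0 = 0x0B, P1 = 0xFC, P2 = 0xCA

Only C1 changed, to 0x5C. In OFB, a change in C_i flips the same bit in P_i only; the keystream is unaffected. Decrypting the received ciphertext:
P0: S = E(K, 0x98) = 0xBC; 0xB7 ⊕ 0xBC = 0x0B.
P1: S = E(K, 0xBC) = 0xA0; 0x5C ⊕ 0xA0 = 0xFC.
P2: S = E(K, 0xA0) = 0xB4; 0x7E ⊕ 0xB4 = 0xCA.
Blocks that differ from the original plaintext: P1.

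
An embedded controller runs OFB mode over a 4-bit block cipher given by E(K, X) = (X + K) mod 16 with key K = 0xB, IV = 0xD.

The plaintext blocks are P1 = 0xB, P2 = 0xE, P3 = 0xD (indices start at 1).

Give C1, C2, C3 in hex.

OFB encryption: S_i = E(K, S_{i−1}) with S_{0} = IV; C_i = P_i ⊕ S_i.
C1: S = E(K, 0xD) = 0x8; 0xB ⊕ 0x8 = 0x3.
C2: S = E(K, 0x8) = 0x3; 0xE ⊕ 0x3 = 0xD.
C3: S = E(K, 0x3) = 0xE; 0xD ⊕ 0xE = 0x3.

C1 = 0x3, C2 = 0xD, C3 = 0x3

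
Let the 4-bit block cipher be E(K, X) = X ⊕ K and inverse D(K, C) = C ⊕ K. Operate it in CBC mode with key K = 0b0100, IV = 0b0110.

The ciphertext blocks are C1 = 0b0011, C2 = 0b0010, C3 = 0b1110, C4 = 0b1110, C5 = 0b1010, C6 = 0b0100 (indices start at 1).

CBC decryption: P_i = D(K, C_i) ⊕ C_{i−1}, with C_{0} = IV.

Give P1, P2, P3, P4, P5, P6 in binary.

P1: D(K, 0b0011) = 0b0111; 0b0111 ⊕ 0b0110 = 0b0001.
P2: D(K, 0b0010) = 0b0110; 0b0110 ⊕ 0b0011 = 0b0101.
P3: D(K, 0b1110) = 0b1010; 0b1010 ⊕ 0b0010 = 0b1000.
P4: D(K, 0b1110) = 0b1010; 0b1010 ⊕ 0b1110 = 0b0100.
P5: D(K, 0b1010) = 0b1110; 0b1110 ⊕ 0b1110 = 0b0000.
P6: D(K, 0b0100) = 0b0000; 0b0000 ⊕ 0b1010 = 0b1010.

P1 = 0b0001, P2 = 0b0101, P3 = 0b1000, P4 = 0b0100, P5 = 0b0000, P6 = 0b1010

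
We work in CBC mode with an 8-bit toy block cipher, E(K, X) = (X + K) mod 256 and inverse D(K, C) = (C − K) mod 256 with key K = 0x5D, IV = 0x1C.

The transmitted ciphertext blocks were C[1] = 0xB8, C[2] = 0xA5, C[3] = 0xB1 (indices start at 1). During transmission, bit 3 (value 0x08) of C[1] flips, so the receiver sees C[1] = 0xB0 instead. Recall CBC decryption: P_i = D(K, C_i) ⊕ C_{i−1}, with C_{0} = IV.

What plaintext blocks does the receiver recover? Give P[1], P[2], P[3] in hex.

P[1] = 0x4F, P[2] = 0xF8, P[3] = 0xF1

Only C[1] changed, to 0xB0. In CBC, a change in C_i garbles P_i and flips the same bit in P_{i+1}. Decrypting the received ciphertext:
P[1]: D(K, 0xB0) = 0x53; 0x53 ⊕ 0x1C = 0x4F.
P[2]: D(K, 0xA5) = 0x48; 0x48 ⊕ 0xB0 = 0xF8.
P[3]: D(K, 0xB1) = 0x54; 0x54 ⊕ 0xA5 = 0xF1.
Blocks that differ from the original plaintext: P[1], P[2].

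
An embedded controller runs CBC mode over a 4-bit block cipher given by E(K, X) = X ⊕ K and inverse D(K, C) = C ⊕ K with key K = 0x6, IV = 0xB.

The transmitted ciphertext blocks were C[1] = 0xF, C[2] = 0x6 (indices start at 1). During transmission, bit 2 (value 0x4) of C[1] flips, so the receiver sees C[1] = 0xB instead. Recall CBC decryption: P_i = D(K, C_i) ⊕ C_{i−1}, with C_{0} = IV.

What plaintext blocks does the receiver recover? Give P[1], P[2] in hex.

Only C[1] changed, to 0xB. In CBC, a change in C_i garbles P_i and flips the same bit in P_{i+1}. Decrypting the received ciphertext:
P[1]: D(K, 0xB) = 0xD; 0xD ⊕ 0xB = 0x6.
P[2]: D(K, 0x6) = 0x0; 0x0 ⊕ 0xB = 0xB.
Blocks that differ from the original plaintext: P[1], P[2].

P[1] = 0x6, P[2] = 0xB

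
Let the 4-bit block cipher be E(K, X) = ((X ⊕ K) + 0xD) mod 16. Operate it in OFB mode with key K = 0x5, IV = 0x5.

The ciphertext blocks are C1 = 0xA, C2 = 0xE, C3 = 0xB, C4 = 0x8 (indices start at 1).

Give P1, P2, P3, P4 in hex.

P1 = 0x7, P2 = 0xB, P3 = 0x6, P4 = 0xD

OFB decryption: S_i = E(K, S_{i−1}) with S_{0} = IV; P_i = C_i ⊕ S_i.
P1: S = E(K, 0x5) = 0xD; 0xA ⊕ 0xD = 0x7.
P2: S = E(K, 0xD) = 0x5; 0xE ⊕ 0x5 = 0xB.
P3: S = E(K, 0x5) = 0xD; 0xB ⊕ 0xD = 0x6.
P4: S = E(K, 0xD) = 0x5; 0x8 ⊕ 0x5 = 0xD.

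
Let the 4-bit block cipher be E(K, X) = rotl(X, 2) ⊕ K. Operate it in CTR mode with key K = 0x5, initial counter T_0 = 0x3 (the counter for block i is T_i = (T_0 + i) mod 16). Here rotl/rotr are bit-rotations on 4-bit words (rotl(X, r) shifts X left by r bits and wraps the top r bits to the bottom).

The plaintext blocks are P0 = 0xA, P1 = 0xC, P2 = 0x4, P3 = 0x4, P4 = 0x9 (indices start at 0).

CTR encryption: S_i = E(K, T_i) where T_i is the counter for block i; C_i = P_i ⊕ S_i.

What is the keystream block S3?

C0: T = 0x3, S = E(K, T) = 0x9; 0xA ⊕ 0x9 = 0x3.
C1: T = 0x4, S = E(K, T) = 0x4; 0xC ⊕ 0x4 = 0x8.
C2: T = 0x5, S = E(K, T) = 0x0; 0x4 ⊕ 0x0 = 0x4.
C3: T = 0x6, S = E(K, T) = 0xC; 0x4 ⊕ 0xC = 0x8.
So S3 = 0xC.

0xC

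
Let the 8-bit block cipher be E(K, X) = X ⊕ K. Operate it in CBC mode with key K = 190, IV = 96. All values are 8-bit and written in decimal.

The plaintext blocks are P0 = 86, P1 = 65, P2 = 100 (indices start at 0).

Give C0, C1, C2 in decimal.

C0 = 136, C1 = 119, C2 = 173

CBC encryption: C_i = E(K, P_i ⊕ C_{i−1}), with C_{−1} = IV.
C0: P0 ⊕ 96 = 54; E(K, 54) = 136.
C1: P1 ⊕ 136 = 201; E(K, 201) = 119.
C2: P2 ⊕ 119 = 19; E(K, 19) = 173.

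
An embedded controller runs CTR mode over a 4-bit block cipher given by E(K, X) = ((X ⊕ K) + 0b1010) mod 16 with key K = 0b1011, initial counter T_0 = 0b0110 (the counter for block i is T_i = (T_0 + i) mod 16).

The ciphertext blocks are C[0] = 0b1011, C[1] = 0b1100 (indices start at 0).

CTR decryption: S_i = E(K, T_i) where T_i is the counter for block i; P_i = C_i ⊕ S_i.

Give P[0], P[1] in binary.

P[0] = 0b1100, P[1] = 0b1010

P[0]: T = 0b0110, S = E(K, T) = 0b0111; 0b1011 ⊕ 0b0111 = 0b1100.
P[1]: T = 0b0111, S = E(K, T) = 0b0110; 0b1100 ⊕ 0b0110 = 0b1010.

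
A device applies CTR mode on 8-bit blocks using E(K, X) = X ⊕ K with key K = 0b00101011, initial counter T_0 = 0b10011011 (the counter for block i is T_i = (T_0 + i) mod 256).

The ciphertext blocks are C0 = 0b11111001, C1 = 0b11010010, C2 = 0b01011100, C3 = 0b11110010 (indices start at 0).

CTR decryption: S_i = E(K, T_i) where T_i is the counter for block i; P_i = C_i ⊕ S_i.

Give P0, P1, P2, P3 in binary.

P0 = 0b01001001, P1 = 0b01100101, P2 = 0b11101010, P3 = 0b01000111

P0: T = 0b10011011, S = E(K, T) = 0b10110000; 0b11111001 ⊕ 0b10110000 = 0b01001001.
P1: T = 0b10011100, S = E(K, T) = 0b10110111; 0b11010010 ⊕ 0b10110111 = 0b01100101.
P2: T = 0b10011101, S = E(K, T) = 0b10110110; 0b01011100 ⊕ 0b10110110 = 0b11101010.
P3: T = 0b10011110, S = E(K, T) = 0b10110101; 0b11110010 ⊕ 0b10110101 = 0b01000111.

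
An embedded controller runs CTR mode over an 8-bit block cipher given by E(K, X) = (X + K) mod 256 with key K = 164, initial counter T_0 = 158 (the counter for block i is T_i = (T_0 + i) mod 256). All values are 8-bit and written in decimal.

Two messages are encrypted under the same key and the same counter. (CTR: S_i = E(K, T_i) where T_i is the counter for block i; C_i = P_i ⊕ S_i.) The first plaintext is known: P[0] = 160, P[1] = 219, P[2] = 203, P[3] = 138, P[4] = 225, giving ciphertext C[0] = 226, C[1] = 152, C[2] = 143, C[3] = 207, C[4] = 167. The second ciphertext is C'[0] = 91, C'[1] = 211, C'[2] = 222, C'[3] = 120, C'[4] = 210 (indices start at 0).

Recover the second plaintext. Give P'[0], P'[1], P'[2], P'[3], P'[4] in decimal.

In CTR with a reused counter, both messages share the same keystream S_i, so C_i ⊕ C'_i = P_i ⊕ P'_i and thus P'_i = P_i ⊕ C_i ⊕ C'_i.
P'[0]: 160 ⊕ 226 ⊕ 91 = 25.
P'[1]: 219 ⊕ 152 ⊕ 211 = 144.
P'[2]: 203 ⊕ 143 ⊕ 222 = 154.
P'[3]: 138 ⊕ 207 ⊕ 120 = 61.
P'[4]: 225 ⊕ 167 ⊕ 210 = 148.

P'[0] = 25, P'[1] = 144, P'[2] = 154, P'[3] = 61, P'[4] = 148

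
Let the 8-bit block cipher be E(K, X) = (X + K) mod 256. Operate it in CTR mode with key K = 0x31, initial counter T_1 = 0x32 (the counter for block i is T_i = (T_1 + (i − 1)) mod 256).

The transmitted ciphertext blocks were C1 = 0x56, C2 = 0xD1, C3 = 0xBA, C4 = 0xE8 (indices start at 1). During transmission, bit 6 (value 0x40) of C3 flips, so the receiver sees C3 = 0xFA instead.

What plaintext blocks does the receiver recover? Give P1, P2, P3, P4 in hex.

CTR decryption: S_i = E(K, T_i) where T_i is the counter for block i; P_i = C_i ⊕ S_i.
Only C3 changed, to 0xFA. In CTR, a change in C_i flips the same bit in P_i only; the keystream is unaffected. Decrypting the received ciphertext:
P1: T = 0x32, S = E(K, T) = 0x63; 0x56 ⊕ 0x63 = 0x35.
P2: T = 0x33, S = E(K, T) = 0x64; 0xD1 ⊕ 0x64 = 0xB5.
P3: T = 0x34, S = E(K, T) = 0x65; 0xFA ⊕ 0x65 = 0x9F.
P4: T = 0x35, S = E(K, T) = 0x66; 0xE8 ⊕ 0x66 = 0x8E.
Blocks that differ from the original plaintext: P3.

P1 = 0x35, P2 = 0xB5, P3 = 0x9F, P4 = 0x8E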